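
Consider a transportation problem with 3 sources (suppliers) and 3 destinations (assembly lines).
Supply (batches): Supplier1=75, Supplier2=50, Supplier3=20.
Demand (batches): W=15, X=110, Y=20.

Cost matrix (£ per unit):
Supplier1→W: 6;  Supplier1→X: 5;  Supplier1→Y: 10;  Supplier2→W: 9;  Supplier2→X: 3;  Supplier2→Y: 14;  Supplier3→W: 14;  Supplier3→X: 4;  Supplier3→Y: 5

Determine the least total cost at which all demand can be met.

One minimum-cost allocation:
  Supplier1–W: 15 × £6 = £90
  Supplier1–X: 60 × £5 = £300
  Supplier2–X: 50 × £3 = £150
  Supplier3–Y: 20 × £5 = £100
Total = 90 + 300 + 150 + 100 = £640.

640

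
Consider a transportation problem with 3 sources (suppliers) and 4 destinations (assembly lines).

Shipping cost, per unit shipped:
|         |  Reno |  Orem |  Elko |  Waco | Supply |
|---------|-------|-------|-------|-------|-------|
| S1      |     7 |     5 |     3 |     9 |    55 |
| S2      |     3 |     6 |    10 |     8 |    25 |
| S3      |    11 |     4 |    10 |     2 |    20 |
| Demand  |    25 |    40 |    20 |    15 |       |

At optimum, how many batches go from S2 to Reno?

25

Solving gives:
  S1–Orem: 35 × 5 = 175
  S1–Elko: 20 × 3 = 60
  S2–Reno: 25 × 3 = 75
  S3–Orem: 5 × 4 = 20
  S3–Waco: 15 × 2 = 30
Total cost = 360.
So S2→Reno carries 25 batches.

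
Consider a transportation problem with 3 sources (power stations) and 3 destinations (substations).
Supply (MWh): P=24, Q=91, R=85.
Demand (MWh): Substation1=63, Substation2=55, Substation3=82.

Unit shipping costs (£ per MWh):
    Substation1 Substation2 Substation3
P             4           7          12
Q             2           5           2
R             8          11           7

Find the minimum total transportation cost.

An optimal shipping plan:
  P to Substation2: 24 × £7 = £168
  Q to Substation1: 60 × £2 = £120
  Q to Substation2: 31 × £5 = £155
  R to Substation1: 3 × £8 = £24
  R to Substation3: 82 × £7 = £574
Total = 168 + 120 + 155 + 24 + 574 = £1041.

1041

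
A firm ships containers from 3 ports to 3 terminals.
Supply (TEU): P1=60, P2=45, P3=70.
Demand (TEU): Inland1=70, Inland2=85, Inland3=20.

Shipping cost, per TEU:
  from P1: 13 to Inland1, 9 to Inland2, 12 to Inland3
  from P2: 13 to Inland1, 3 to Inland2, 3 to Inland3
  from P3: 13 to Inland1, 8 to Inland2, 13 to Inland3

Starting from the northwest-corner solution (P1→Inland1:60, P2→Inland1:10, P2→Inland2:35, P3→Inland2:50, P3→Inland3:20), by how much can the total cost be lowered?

Current plan cost = 60·13 + 10·13 + 35·3 + 50·8 + 20·13 = 1675.
Optimal plan:
  P1 to Inland1: 60 TEU
  P2 to Inland2: 25 TEU
  P2 to Inland3: 20 TEU
  P3 to Inland1: 10 TEU
  P3 to Inland2: 60 TEU
Optimal cost = 1525.
Saving = 1675 − 1525 = 150.

150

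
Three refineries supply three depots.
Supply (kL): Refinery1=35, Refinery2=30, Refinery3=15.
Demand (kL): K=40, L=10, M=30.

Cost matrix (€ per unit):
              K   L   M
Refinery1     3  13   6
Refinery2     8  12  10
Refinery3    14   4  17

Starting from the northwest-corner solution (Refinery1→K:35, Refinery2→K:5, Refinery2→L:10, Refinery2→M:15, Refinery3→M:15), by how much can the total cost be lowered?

155

Current plan cost = 35·3 + 5·8 + 10·12 + 15·10 + 15·17 = €670.
Optimal plan:
  Refinery1→K: 35 × €3 = €105
  Refinery2→M: 30 × €10 = €300
  Refinery3→K: 5 × €14 = €70
  Refinery3→L: 10 × €4 = €40
Optimal cost = €515.
Saving = 670 − 515 = €155.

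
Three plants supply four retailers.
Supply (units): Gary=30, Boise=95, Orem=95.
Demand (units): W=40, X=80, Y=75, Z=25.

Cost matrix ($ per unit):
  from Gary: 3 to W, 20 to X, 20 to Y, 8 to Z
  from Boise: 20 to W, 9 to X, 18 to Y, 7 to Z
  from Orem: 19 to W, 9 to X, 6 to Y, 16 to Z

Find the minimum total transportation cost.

1625

One minimum-cost allocation:
  Gary→W: 30 × $3 = $90
  Boise→X: 70 × $9 = $630
  Boise→Z: 25 × $7 = $175
  Orem→W: 10 × $19 = $190
  Orem→X: 10 × $9 = $90
  Orem→Y: 75 × $6 = $450
Total = 90 + 630 + 175 + 190 + 90 + 450 = $1625.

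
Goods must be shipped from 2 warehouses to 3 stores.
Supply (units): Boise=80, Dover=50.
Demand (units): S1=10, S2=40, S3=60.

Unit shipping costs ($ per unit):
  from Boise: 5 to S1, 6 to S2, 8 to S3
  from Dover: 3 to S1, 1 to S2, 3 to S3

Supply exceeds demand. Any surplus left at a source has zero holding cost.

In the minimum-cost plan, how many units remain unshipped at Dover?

0

Minimum-cost shipments:
  Boise->S1: 10 × $5 = $50
  Boise->S2: 40 × $6 = $240
  Boise->S3: 10 × $8 = $80
  Dover->S3: 50 × $3 = $150
Total cost = $520.
Dover ships 50 of its 50, leaving 0.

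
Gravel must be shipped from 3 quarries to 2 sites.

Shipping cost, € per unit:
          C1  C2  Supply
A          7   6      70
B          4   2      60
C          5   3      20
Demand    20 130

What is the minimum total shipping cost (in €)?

620

A cheapest plan:
  A to C1: 20 × €7 = €140
  A to C2: 50 × €6 = €300
  B to C2: 60 × €2 = €120
  C to C2: 20 × €3 = €60
Total = 140 + 300 + 120 + 60 = €620.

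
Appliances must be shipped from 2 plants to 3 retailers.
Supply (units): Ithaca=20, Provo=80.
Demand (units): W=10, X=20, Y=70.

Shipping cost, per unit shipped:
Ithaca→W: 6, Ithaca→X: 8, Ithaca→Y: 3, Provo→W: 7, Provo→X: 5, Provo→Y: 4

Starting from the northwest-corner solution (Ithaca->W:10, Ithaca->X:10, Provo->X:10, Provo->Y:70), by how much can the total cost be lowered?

Current plan cost = 10·6 + 10·8 + 10·5 + 70·4 = 470.
Optimal plan:
  Ithaca to Y: 20 units
  Provo to W: 10 units
  Provo to X: 20 units
  Provo to Y: 50 units
Optimal cost = 430.
Saving = 470 − 430 = 40.

40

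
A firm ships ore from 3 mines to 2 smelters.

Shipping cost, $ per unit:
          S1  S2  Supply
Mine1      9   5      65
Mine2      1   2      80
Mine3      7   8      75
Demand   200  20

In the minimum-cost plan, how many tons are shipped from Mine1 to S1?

The minimum-cost plan:
  Mine1→S1: 45 × $9 = $405
  Mine1→S2: 20 × $5 = $100
  Mine2→S1: 80 × $1 = $80
  Mine3→S1: 75 × $7 = $525
Total cost = $1110.
So Mine1→S1 carries 45 tons.

45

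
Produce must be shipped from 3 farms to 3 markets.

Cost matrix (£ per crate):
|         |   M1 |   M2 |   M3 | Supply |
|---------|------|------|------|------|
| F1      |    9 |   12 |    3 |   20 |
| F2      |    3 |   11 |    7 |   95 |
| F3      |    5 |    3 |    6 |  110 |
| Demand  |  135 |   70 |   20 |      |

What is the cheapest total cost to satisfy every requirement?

An optimal shipping plan:
  F1->M3: 20 × £3 = £60
  F2->M1: 95 × £3 = £285
  F3->M1: 40 × £5 = £200
  F3->M2: 70 × £3 = £210
Total = 60 + 285 + 200 + 210 = £755.

755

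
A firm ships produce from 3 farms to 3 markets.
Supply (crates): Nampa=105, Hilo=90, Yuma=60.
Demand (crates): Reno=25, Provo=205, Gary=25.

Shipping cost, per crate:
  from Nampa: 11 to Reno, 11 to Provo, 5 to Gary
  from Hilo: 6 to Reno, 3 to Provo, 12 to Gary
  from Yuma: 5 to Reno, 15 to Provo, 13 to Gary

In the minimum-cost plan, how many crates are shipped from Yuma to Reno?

Solving gives:
  Nampa–Provo: 80 × 11 = 880
  Nampa–Gary: 25 × 5 = 125
  Hilo–Provo: 90 × 3 = 270
  Yuma–Reno: 25 × 5 = 125
  Yuma–Provo: 35 × 15 = 525
Total cost = 1925.
So Yuma→Reno carries 25 crates.

25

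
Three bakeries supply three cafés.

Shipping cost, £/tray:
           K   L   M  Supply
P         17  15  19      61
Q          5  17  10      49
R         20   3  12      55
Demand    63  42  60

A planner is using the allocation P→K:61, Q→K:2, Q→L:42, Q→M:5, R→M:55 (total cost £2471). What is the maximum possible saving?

813

Current plan cost = 61·17 + 2·5 + 42·17 + 5·10 + 55·12 = £2471.
Optimal plan:
  P–K: 14 × £17 = £238
  P–M: 47 × £19 = £893
  Q–K: 49 × £5 = £245
  R–L: 42 × £3 = £126
  R–M: 13 × £12 = £156
Optimal cost = £1658.
Saving = 2471 − 1658 = £813.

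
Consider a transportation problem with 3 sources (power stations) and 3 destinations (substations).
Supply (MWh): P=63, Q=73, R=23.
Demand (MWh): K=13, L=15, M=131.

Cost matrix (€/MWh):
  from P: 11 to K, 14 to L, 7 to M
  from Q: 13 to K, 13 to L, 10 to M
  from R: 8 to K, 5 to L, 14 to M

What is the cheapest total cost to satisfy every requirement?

1325

Optimal allocation:
  P->M: 63 × €7 = €441
  Q->K: 5 × €13 = €65
  Q->M: 68 × €10 = €680
  R->K: 8 × €8 = €64
  R->L: 15 × €5 = €75
Total = 441 + 65 + 680 + 64 + 75 = €1325.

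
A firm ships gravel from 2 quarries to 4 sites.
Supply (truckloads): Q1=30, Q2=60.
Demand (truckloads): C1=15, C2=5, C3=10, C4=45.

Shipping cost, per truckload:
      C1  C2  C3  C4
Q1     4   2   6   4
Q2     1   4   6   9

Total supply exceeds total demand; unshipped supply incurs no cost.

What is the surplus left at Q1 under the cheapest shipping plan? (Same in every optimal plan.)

0

Minimum-cost shipments:
  Q1 to C4: 30 × 4 = 120
  Q2 to C1: 15 × 1 = 15
  Q2 to C2: 5 × 4 = 20
  Q2 to C3: 10 × 6 = 60
  Q2 to C4: 15 × 9 = 135
Total cost = 350.
Q1 ships 30 of its 30, leaving 0.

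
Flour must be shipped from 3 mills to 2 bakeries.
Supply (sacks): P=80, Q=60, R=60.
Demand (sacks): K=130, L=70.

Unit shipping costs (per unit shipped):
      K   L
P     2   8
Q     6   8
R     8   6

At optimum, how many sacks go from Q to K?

50

Optimal shipments:
  P to K: 80 × 2 = 160
  Q to K: 50 × 6 = 300
  Q to L: 10 × 8 = 80
  R to L: 60 × 6 = 360
Total cost = 900.
So Q→K carries 50 sacks.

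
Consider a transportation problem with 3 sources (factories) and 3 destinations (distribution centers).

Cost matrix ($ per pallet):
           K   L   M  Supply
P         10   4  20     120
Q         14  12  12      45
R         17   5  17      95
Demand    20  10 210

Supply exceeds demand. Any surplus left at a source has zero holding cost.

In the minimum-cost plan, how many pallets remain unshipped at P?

Minimum-cost shipments:
  P–K: 20 × $10 = $200
  P–L: 10 × $4 = $40
  P–M: 70 × $20 = $1400
  Q–M: 45 × $12 = $540
  R–M: 95 × $17 = $1615
Total cost = $3795.
P ships 100 of its 120, leaving 20.

20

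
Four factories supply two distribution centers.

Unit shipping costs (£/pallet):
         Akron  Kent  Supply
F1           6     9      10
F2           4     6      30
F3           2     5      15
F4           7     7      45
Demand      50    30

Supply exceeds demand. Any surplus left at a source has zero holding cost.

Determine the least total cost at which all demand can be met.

Optimal allocation:
  F1–Akron: 5 × £6 = £30
  F2–Akron: 30 × £4 = £120
  F3–Akron: 15 × £2 = £30
  F4–Kent: 30 × £7 = £210
Total = 30 + 120 + 30 + 210 = £390.
(Supply check: F1 ships 5; F2 ships 30; F3 ships 15; F4 ships 30.)

390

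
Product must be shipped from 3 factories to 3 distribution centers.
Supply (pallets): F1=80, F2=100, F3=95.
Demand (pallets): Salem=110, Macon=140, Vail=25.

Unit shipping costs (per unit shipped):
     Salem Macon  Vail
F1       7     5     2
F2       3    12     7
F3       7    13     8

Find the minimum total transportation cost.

An optimal shipping plan:
  F1 to Macon: 80 × 5 = 400
  F2 to Salem: 100 × 3 = 300
  F3 to Salem: 10 × 7 = 70
  F3 to Macon: 60 × 13 = 780
  F3 to Vail: 25 × 8 = 200
Total = 400 + 300 + 70 + 780 + 200 = 1750.
(Supply check: F1 ships 80; F2 ships 100; F3 ships 95.)

1750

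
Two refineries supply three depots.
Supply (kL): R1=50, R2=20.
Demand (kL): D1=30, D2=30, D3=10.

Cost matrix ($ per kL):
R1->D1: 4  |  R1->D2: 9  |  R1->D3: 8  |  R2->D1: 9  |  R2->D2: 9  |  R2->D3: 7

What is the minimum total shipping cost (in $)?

460

An optimal shipping plan:
  R1–D1: 30 × $4 = $120
  R1–D2: 20 × $9 = $180
  R2–D2: 10 × $9 = $90
  R2–D3: 10 × $7 = $70
Total = 120 + 180 + 90 + 70 = $460.
(Supply check: R1 ships 50; R2 ships 20.)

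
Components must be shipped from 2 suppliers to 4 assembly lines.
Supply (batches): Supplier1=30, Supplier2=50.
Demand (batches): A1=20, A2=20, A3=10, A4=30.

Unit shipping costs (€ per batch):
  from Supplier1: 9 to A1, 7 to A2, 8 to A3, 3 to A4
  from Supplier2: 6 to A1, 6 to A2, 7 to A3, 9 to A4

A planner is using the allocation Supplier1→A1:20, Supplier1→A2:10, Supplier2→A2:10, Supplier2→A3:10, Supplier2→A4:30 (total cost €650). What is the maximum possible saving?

Current plan cost = 20·9 + 10·7 + 10·6 + 10·7 + 30·9 = €650.
Optimal plan:
  Supplier1–A4: 30 × €3 = €90
  Supplier2–A1: 20 × €6 = €120
  Supplier2–A2: 20 × €6 = €120
  Supplier2–A3: 10 × €7 = €70
Optimal cost = €400.
Saving = 650 − 400 = €250.

250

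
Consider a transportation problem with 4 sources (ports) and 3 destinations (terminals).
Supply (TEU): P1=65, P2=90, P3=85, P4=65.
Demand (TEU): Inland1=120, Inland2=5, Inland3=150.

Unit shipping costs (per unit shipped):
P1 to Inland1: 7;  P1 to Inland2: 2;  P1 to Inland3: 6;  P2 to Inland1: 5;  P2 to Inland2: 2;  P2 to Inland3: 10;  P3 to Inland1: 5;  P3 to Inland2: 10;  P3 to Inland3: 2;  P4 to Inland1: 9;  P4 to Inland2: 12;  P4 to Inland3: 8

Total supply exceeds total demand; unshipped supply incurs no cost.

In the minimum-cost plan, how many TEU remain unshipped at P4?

30

Minimum-cost shipments:
  P1->Inland1: 30 × 7 = 210
  P1->Inland2: 5 × 2 = 10
  P1->Inland3: 30 × 6 = 180
  P2->Inland1: 90 × 5 = 450
  P3->Inland3: 85 × 2 = 170
  P4->Inland3: 35 × 8 = 280
Total cost = 1300.
P4 ships 35 of its 65, leaving 30.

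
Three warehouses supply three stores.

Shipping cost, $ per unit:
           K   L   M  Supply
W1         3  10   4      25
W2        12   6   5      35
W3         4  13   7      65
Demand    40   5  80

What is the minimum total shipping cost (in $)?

615

A cheapest plan:
  W1->M: 25 units
  W2->L: 5 units
  W2->M: 30 units
  W3->K: 40 units
  W3->M: 25 units
Total cost = $615.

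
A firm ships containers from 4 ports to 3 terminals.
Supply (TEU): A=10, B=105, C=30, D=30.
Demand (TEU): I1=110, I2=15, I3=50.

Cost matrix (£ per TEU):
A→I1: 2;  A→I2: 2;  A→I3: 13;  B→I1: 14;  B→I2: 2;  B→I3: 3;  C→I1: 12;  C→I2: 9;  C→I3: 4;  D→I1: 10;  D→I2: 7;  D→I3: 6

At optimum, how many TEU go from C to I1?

30

Solving gives:
  A→I1: 10 × £2 = £20
  B→I1: 40 × £14 = £560
  B→I2: 15 × £2 = £30
  B→I3: 50 × £3 = £150
  C→I1: 30 × £12 = £360
  D→I1: 30 × £10 = £300
Total cost = £1420.
So C→I1 carries 30 TEU.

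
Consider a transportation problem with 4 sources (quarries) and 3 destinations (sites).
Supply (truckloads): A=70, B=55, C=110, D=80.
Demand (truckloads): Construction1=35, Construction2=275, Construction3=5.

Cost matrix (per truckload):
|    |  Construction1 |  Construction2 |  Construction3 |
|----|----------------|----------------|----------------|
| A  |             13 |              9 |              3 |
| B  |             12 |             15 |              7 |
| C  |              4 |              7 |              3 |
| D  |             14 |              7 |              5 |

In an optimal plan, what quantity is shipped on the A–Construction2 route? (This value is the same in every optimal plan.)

Solving gives:
  A→Construction2: 70 × 9 = 630
  B→Construction2: 50 × 15 = 750
  B→Construction3: 5 × 7 = 35
  C→Construction1: 35 × 4 = 140
  C→Construction2: 75 × 7 = 525
  D→Construction2: 80 × 7 = 560
Total cost = 2640.
So A→Construction2 carries 70 truckloads.

70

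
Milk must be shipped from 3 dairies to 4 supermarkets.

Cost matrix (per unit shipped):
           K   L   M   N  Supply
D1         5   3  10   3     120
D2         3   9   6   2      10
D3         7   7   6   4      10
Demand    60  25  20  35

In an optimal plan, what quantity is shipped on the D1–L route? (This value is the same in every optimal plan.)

Optimal shipments:
  D1->K: 60 × 5 = 300
  D1->L: 25 × 3 = 75
  D1->N: 35 × 3 = 105
  D2->M: 10 × 6 = 60
  D3->M: 10 × 6 = 60
Total cost = 600.
So D1→L carries 25 crates.

25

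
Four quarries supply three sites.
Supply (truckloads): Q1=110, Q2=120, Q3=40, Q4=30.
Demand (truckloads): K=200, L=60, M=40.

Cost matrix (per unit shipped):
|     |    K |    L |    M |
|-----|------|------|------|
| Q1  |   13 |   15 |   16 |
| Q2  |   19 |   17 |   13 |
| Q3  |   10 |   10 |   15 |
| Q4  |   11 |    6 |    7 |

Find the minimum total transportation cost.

An optimal shipping plan:
  Q1 to K: 110 truckloads
  Q2 to K: 50 truckloads
  Q2 to L: 30 truckloads
  Q2 to M: 40 truckloads
  Q3 to K: 40 truckloads
  Q4 to L: 30 truckloads
Total cost = 3990.

3990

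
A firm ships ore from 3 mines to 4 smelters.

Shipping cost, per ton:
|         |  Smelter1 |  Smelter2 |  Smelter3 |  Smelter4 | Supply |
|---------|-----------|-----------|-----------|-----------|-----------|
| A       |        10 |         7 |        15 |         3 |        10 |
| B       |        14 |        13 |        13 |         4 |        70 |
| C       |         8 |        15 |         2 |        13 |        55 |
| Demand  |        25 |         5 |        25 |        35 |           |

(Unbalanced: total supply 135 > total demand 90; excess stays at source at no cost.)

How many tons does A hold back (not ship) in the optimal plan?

0

An optimal plan:
  A→Smelter2: 5 × 7 = 35
  A→Smelter4: 5 × 3 = 15
  B→Smelter4: 30 × 4 = 120
  C→Smelter1: 25 × 8 = 200
  C→Smelter3: 25 × 2 = 50
Total cost = 420.
A ships 10 of its 10, leaving 0.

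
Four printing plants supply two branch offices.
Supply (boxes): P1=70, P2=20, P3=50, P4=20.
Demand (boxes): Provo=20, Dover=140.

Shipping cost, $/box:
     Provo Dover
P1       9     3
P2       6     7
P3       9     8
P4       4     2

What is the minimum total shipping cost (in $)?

770

One minimum-cost allocation:
  P1–Dover: 70 boxes
  P2–Provo: 20 boxes
  P3–Dover: 50 boxes
  P4–Dover: 20 boxes
Total cost = $770.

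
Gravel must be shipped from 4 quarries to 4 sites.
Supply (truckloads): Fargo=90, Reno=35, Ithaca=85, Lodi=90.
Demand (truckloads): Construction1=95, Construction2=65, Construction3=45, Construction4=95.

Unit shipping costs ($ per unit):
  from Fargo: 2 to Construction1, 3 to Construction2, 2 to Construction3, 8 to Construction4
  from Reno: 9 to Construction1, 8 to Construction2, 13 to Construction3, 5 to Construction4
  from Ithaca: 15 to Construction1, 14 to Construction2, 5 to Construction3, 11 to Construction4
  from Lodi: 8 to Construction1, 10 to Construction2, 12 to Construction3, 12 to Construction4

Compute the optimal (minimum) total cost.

1885

Optimal allocation:
  Fargo–Construction1: 25 × $2 = $50
  Fargo–Construction2: 65 × $3 = $195
  Reno–Construction4: 35 × $5 = $175
  Ithaca–Construction3: 45 × $5 = $225
  Ithaca–Construction4: 40 × $11 = $440
  Lodi–Construction1: 70 × $8 = $560
  Lodi–Construction4: 20 × $12 = $240
Total = 50 + 195 + 175 + 225 + 440 + 560 + 240 = $1885.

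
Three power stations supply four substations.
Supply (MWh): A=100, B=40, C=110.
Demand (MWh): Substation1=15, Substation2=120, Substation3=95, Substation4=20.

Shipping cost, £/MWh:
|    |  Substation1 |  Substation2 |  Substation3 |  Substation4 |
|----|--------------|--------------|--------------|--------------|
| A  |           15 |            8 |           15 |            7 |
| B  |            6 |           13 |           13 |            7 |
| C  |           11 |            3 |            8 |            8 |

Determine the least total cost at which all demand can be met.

A cheapest plan:
  A->Substation2: 100 × £8 = £800
  B->Substation1: 15 × £6 = £90
  B->Substation3: 5 × £13 = £65
  B->Substation4: 20 × £7 = £140
  C->Substation2: 20 × £3 = £60
  C->Substation3: 90 × £8 = £720
Total = 800 + 90 + 65 + 140 + 60 + 720 = £1875.
(Supply check: A ships 100; B ships 40; C ships 110.)

1875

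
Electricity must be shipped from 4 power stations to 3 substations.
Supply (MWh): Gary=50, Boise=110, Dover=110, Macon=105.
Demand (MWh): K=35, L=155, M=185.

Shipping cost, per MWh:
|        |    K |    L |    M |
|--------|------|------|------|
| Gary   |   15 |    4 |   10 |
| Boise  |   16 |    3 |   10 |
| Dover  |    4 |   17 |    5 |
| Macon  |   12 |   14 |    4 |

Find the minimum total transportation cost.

1495

A cheapest plan:
  Gary→L: 45 MWh
  Gary→M: 5 MWh
  Boise→L: 110 MWh
  Dover→K: 35 MWh
  Dover→M: 75 MWh
  Macon→M: 105 MWh
Total cost = 1495.
(Supply check: Gary ships 50; Boise ships 110; Dover ships 110; Macon ships 105.)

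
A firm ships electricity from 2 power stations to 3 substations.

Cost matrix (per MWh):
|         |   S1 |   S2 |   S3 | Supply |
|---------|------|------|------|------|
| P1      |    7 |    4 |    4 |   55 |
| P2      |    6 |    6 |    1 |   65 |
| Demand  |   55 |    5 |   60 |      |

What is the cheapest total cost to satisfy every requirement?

An optimal shipping plan:
  P1 to S1: 50 × 7 = 350
  P1 to S2: 5 × 4 = 20
  P2 to S1: 5 × 6 = 30
  P2 to S3: 60 × 1 = 60
Total = 350 + 20 + 30 + 60 = 460.
(Supply check: P1 ships 55; P2 ships 65.)

460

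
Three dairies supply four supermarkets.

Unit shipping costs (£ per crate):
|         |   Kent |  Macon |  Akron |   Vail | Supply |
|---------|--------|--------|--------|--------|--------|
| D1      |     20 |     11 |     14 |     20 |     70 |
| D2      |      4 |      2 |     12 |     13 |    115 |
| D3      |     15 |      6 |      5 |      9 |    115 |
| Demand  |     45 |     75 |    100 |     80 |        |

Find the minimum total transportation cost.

A cheapest plan:
  D1 to Macon: 5 crates
  D1 to Akron: 65 crates
  D2 to Kent: 45 crates
  D2 to Macon: 70 crates
  D3 to Akron: 35 crates
  D3 to Vail: 80 crates
Total cost = £2180.

2180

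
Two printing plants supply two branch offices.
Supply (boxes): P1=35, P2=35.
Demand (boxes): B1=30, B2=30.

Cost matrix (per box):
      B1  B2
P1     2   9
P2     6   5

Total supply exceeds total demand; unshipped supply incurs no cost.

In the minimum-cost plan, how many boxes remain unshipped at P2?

5

Minimum-cost shipments:
  P1->B1: 30 boxes
  P2->B2: 30 boxes
Total cost = 210.
P2 ships 30 of its 35, leaving 5.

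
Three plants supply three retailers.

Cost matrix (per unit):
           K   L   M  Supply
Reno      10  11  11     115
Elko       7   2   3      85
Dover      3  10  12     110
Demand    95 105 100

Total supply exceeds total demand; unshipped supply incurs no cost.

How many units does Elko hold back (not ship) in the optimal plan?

0

Minimum-cost shipments:
  Reno->L: 5 × 11 = 55
  Reno->M: 100 × 11 = 1100
  Elko->L: 85 × 2 = 170
  Dover->K: 95 × 3 = 285
  Dover->L: 15 × 10 = 150
Total cost = 1760.
Elko ships 85 of its 85, leaving 0.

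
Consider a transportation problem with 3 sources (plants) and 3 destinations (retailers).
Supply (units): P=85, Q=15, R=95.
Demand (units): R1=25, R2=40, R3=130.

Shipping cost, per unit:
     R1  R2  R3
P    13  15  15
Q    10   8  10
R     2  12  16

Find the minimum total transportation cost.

2435

Optimal allocation:
  P to R3: 85 × 15 = 1275
  Q to R3: 15 × 10 = 150
  R to R1: 25 × 2 = 50
  R to R2: 40 × 12 = 480
  R to R3: 30 × 16 = 480
Total = 1275 + 150 + 50 + 480 + 480 = 2435.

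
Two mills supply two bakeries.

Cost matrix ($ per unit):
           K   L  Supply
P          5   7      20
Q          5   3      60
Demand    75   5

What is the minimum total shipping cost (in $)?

A cheapest plan:
  P->K: 20 × $5 = $100
  Q->K: 55 × $5 = $275
  Q->L: 5 × $3 = $15
Total = 100 + 275 + 15 = $390.

390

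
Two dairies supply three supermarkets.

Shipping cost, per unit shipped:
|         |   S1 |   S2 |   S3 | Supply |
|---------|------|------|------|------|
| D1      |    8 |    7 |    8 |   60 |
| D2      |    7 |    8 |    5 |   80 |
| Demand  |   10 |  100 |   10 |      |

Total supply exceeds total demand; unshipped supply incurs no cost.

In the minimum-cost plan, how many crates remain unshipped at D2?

Minimum-cost shipments:
  D1→S2: 60 × 7 = 420
  D2→S1: 10 × 7 = 70
  D2→S2: 40 × 8 = 320
  D2→S3: 10 × 5 = 50
Total cost = 860.
D2 ships 60 of its 80, leaving 20.

20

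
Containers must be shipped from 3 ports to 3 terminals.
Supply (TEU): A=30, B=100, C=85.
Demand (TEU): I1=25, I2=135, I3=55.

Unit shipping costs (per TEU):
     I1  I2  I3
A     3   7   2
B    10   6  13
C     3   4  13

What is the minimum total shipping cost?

1150

A cheapest plan:
  A→I3: 30 × 2 = 60
  B→I2: 75 × 6 = 450
  B→I3: 25 × 13 = 325
  C→I1: 25 × 3 = 75
  C→I2: 60 × 4 = 240
Total = 60 + 450 + 325 + 75 + 240 = 1150.
(Supply check: A ships 30; B ships 100; C ships 85.)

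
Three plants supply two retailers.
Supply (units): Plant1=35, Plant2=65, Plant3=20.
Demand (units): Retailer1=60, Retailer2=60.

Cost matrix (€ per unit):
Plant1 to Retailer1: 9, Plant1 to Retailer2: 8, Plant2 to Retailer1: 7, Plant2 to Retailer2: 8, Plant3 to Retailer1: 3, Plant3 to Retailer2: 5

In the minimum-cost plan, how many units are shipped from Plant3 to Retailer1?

Optimal shipments:
  Plant1->Retailer2: 35 × €8 = €280
  Plant2->Retailer1: 40 × €7 = €280
  Plant2->Retailer2: 25 × €8 = €200
  Plant3->Retailer1: 20 × €3 = €60
Total cost = €820.
So Plant3→Retailer1 carries 20 units.

20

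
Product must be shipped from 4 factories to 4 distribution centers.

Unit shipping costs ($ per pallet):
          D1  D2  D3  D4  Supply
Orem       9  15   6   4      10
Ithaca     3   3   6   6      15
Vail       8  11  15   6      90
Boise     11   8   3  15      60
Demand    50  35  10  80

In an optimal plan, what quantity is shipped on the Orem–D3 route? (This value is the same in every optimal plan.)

0

Optimal shipments:
  Orem→D4: 10 × $4 = $40
  Ithaca→D1: 15 × $3 = $45
  Vail→D1: 20 × $8 = $160
  Vail→D4: 70 × $6 = $420
  Boise→D1: 15 × $11 = $165
  Boise→D2: 35 × $8 = $280
  Boise→D3: 10 × $3 = $30
Total cost = $1140.
The route Orem→D3 is not used.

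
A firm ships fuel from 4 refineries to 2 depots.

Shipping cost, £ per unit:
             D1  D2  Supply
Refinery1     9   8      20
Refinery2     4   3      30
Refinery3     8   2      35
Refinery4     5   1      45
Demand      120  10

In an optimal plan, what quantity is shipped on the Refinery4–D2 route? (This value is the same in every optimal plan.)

0

The minimum-cost plan:
  Refinery1→D1: 20 kL
  Refinery2→D1: 30 kL
  Refinery3→D1: 25 kL
  Refinery3→D2: 10 kL
  Refinery4→D1: 45 kL
Total cost = £745.
The route Refinery4→D2 is not used.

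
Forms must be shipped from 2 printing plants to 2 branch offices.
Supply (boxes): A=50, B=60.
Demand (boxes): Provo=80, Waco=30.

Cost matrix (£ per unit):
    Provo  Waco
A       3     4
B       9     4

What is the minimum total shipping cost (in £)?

One minimum-cost allocation:
  A–Provo: 50 boxes
  B–Provo: 30 boxes
  B–Waco: 30 boxes
Total cost = £540.

540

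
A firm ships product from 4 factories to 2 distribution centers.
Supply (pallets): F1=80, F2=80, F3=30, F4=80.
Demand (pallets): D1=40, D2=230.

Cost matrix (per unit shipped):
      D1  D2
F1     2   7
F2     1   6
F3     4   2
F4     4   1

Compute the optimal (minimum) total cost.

980

An optimal shipping plan:
  F1–D1: 40 × 2 = 80
  F1–D2: 40 × 7 = 280
  F2–D2: 80 × 6 = 480
  F3–D2: 30 × 2 = 60
  F4–D2: 80 × 1 = 80
Total = 80 + 280 + 480 + 60 + 80 = 980.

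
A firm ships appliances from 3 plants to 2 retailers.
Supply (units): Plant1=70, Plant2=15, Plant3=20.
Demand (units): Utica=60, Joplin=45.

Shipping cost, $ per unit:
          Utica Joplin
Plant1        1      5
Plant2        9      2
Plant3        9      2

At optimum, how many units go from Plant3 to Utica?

Optimal shipments:
  Plant1–Utica: 60 × $1 = $60
  Plant1–Joplin: 10 × $5 = $50
  Plant2–Joplin: 15 × $2 = $30
  Plant3–Joplin: 20 × $2 = $40
Total cost = $180.
The route Plant3→Utica is not used.

0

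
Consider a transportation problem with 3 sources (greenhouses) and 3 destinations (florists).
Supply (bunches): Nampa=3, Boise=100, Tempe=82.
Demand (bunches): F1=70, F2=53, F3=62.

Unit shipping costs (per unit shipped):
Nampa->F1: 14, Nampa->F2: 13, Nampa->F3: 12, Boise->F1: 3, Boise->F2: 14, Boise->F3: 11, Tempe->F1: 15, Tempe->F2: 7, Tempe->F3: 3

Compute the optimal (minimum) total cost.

995

One minimum-cost allocation:
  Nampa to F2: 3 × 13 = 39
  Boise to F1: 70 × 3 = 210
  Boise to F2: 30 × 14 = 420
  Tempe to F2: 20 × 7 = 140
  Tempe to F3: 62 × 3 = 186
Total = 39 + 210 + 420 + 140 + 186 = 995.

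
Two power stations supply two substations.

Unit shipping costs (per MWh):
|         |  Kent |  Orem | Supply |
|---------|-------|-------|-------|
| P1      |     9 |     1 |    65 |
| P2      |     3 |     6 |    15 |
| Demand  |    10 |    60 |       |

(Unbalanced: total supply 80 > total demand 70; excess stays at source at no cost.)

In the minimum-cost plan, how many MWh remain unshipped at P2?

Minimum-cost shipments:
  P1 to Orem: 60 MWh
  P2 to Kent: 10 MWh
Total cost = 90.
P2 ships 10 of its 15, leaving 5.

5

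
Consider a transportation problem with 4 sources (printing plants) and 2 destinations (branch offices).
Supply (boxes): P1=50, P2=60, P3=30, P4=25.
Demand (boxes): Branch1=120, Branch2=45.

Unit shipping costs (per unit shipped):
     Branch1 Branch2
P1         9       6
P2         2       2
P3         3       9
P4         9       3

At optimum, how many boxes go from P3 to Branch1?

The minimum-cost plan:
  P1->Branch1: 30 boxes
  P1->Branch2: 20 boxes
  P2->Branch1: 60 boxes
  P3->Branch1: 30 boxes
  P4->Branch2: 25 boxes
Total cost = 675.
So P3→Branch1 carries 30 boxes.

30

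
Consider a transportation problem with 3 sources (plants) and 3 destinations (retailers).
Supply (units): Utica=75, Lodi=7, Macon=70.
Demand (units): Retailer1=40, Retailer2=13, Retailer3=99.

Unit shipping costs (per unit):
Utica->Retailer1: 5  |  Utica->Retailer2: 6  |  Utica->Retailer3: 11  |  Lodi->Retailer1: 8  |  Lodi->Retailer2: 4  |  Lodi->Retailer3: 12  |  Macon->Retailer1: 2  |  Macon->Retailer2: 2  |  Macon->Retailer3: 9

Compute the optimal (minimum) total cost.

1161

One minimum-cost allocation:
  Utica->Retailer3: 75 × 11 = 825
  Lodi->Retailer2: 7 × 4 = 28
  Macon->Retailer1: 40 × 2 = 80
  Macon->Retailer2: 6 × 2 = 12
  Macon->Retailer3: 24 × 9 = 216
Total = 825 + 28 + 80 + 12 + 216 = 1161.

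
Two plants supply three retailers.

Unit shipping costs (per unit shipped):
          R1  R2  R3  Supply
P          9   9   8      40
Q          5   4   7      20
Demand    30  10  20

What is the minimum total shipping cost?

430

One minimum-cost allocation:
  P->R1: 20 × 9 = 180
  P->R3: 20 × 8 = 160
  Q->R1: 10 × 5 = 50
  Q->R2: 10 × 4 = 40
Total = 180 + 160 + 50 + 40 = 430.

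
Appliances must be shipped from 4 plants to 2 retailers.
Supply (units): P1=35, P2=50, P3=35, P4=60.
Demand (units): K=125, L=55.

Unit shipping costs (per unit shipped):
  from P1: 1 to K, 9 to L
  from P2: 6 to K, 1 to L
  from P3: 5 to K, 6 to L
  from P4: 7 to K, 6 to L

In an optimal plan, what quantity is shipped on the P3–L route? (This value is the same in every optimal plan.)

0

Solving gives:
  P1→K: 35 units
  P2→L: 50 units
  P3→K: 35 units
  P4→K: 55 units
  P4→L: 5 units
Total cost = 675.
The route P3→L is not used.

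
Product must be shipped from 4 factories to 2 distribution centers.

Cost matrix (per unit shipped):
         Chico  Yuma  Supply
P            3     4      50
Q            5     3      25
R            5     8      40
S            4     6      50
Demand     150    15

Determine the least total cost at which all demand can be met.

645

A cheapest plan:
  P→Chico: 50 pallets
  Q→Chico: 10 pallets
  Q→Yuma: 15 pallets
  R→Chico: 40 pallets
  S→Chico: 50 pallets
Total cost = 645.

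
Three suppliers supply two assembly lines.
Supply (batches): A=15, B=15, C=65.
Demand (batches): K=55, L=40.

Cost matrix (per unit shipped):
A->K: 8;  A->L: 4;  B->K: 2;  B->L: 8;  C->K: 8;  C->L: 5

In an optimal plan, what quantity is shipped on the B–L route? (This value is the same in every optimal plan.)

Optimal shipments:
  A→L: 15 × 4 = 60
  B→K: 15 × 2 = 30
  C→K: 40 × 8 = 320
  C→L: 25 × 5 = 125
Total cost = 535.
The route B→L is not used.

0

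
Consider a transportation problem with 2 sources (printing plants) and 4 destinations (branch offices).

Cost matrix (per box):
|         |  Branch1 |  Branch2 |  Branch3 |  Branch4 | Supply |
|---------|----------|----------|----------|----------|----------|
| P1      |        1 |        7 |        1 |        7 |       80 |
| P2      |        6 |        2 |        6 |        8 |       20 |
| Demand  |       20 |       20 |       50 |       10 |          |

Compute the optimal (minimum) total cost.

180

A cheapest plan:
  P1–Branch1: 20 boxes
  P1–Branch3: 50 boxes
  P1–Branch4: 10 boxes
  P2–Branch2: 20 boxes
Total cost = 180.
(Supply check: P1 ships 80; P2 ships 20.)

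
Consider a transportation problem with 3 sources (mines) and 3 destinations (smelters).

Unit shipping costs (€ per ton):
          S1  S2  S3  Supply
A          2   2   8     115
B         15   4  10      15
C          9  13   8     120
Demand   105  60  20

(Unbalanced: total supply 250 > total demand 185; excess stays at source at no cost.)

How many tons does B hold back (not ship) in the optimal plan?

0

Minimum-cost shipments:
  A–S1: 70 tons
  A–S2: 45 tons
  B–S2: 15 tons
  C–S1: 35 tons
  C–S3: 20 tons
Total cost = €765.
B ships 15 of its 15, leaving 0.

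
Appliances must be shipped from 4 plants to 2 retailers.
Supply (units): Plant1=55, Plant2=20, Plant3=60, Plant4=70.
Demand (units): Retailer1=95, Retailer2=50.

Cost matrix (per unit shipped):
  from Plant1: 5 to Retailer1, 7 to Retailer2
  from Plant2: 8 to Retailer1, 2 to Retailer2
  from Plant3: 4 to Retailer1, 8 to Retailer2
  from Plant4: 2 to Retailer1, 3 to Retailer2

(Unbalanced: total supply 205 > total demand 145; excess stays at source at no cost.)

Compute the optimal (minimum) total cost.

An optimal shipping plan:
  Plant2→Retailer2: 20 units
  Plant3→Retailer1: 55 units
  Plant4→Retailer1: 40 units
  Plant4→Retailer2: 30 units
Total cost = 430.

430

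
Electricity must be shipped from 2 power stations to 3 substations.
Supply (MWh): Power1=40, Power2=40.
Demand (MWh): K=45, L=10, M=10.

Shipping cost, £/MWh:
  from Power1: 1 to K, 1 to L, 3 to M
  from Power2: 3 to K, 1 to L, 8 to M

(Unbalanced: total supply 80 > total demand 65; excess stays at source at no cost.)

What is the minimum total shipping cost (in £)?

115

Optimal allocation:
  Power1->K: 30 × £1 = £30
  Power1->M: 10 × £3 = £30
  Power2->K: 15 × £3 = £45
  Power2->L: 10 × £1 = £10
Total = 30 + 30 + 45 + 10 = £115.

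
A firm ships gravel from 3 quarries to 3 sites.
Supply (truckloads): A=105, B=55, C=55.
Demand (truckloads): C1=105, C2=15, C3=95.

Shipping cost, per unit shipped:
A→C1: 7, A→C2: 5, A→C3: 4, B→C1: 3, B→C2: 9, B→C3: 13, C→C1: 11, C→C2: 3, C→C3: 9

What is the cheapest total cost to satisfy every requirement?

A cheapest plan:
  A->C1: 10 truckloads
  A->C3: 95 truckloads
  B->C1: 55 truckloads
  C->C1: 40 truckloads
  C->C2: 15 truckloads
Total cost = 1100.
(Supply check: A ships 105; B ships 55; C ships 55.)

1100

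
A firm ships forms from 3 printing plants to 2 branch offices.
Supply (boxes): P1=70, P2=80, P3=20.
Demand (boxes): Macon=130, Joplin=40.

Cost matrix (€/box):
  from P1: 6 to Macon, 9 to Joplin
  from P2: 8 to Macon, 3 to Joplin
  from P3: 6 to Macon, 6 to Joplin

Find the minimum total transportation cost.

980

Optimal allocation:
  P1->Macon: 70 boxes
  P2->Macon: 40 boxes
  P2->Joplin: 40 boxes
  P3->Macon: 20 boxes
Total cost = €980.
(Supply check: P1 ships 70; P2 ships 80; P3 ships 20.)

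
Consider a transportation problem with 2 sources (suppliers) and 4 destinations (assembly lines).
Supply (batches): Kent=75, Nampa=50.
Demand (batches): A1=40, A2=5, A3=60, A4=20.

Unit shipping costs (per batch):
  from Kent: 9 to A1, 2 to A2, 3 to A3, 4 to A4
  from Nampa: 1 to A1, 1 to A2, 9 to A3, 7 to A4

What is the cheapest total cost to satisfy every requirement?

Optimal allocation:
  Kent–A3: 60 batches
  Kent–A4: 15 batches
  Nampa–A1: 40 batches
  Nampa–A2: 5 batches
  Nampa–A4: 5 batches
Total cost = 320.

320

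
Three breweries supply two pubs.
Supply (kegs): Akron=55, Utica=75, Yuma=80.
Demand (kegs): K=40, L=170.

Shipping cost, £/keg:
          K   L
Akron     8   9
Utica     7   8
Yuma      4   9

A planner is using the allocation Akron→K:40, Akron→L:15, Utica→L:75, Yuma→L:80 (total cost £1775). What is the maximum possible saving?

160

Current plan cost = 40·8 + 15·9 + 75·8 + 80·9 = £1775.
Optimal plan:
  Akron→L: 55 kegs
  Utica→L: 75 kegs
  Yuma→K: 40 kegs
  Yuma→L: 40 kegs
Optimal cost = £1615.
Saving = 1775 − 1615 = £160.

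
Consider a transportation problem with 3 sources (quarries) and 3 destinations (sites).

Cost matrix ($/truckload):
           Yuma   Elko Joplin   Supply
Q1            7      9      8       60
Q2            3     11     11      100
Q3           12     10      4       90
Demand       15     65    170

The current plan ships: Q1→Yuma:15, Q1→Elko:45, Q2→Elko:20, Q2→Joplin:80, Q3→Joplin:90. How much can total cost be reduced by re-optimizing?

Current plan cost = 15·7 + 45·9 + 20·11 + 80·11 + 90·4 = $1970.
Optimal plan:
  Q1->Joplin: 60 truckloads
  Q2->Yuma: 15 truckloads
  Q2->Elko: 65 truckloads
  Q2->Joplin: 20 truckloads
  Q3->Joplin: 90 truckloads
Optimal cost = $1820.
Saving = 1970 − 1820 = $150.

150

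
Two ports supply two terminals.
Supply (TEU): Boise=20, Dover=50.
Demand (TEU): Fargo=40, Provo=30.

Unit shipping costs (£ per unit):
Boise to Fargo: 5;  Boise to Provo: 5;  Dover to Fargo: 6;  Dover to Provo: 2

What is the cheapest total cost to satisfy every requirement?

One minimum-cost allocation:
  Boise→Fargo: 20 × £5 = £100
  Dover→Fargo: 20 × £6 = £120
  Dover→Provo: 30 × £2 = £60
Total = 100 + 120 + 60 = £280.

280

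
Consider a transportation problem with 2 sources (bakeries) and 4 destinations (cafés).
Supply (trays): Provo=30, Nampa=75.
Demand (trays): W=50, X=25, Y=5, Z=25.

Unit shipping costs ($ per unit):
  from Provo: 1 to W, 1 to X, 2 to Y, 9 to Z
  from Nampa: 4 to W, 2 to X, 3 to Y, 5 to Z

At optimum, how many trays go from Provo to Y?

0

The minimum-cost plan:
  Provo->W: 30 × $1 = $30
  Nampa->W: 20 × $4 = $80
  Nampa->X: 25 × $2 = $50
  Nampa->Y: 5 × $3 = $15
  Nampa->Z: 25 × $5 = $125
Total cost = $300.
The route Provo→Y is not used.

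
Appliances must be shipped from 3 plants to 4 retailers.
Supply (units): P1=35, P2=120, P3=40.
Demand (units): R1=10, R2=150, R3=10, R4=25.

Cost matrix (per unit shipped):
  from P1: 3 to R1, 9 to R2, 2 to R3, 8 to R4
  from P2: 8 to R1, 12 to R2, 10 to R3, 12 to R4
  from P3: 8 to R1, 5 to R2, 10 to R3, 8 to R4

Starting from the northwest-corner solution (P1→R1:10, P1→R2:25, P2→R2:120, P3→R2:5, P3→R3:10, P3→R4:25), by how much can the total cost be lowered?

210

Current plan cost = 10·3 + 25·9 + 120·12 + 5·5 + 10·10 + 25·8 = 2020.
Optimal plan:
  P1 to R1: 10 × 3 = 30
  P1 to R3: 10 × 2 = 20
  P1 to R4: 15 × 8 = 120
  P2 to R2: 110 × 12 = 1320
  P2 to R4: 10 × 12 = 120
  P3 to R2: 40 × 5 = 200
Optimal cost = 1810.
Saving = 2020 − 1810 = 210.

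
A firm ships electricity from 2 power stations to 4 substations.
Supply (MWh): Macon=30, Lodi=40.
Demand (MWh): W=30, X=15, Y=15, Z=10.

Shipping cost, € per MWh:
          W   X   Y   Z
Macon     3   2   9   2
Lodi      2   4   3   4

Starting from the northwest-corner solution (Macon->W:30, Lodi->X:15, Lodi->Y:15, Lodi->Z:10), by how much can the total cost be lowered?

Current plan cost = 30·3 + 15·4 + 15·3 + 10·4 = €235.
Optimal plan:
  Macon→W: 5 MWh
  Macon→X: 15 MWh
  Macon→Z: 10 MWh
  Lodi→W: 25 MWh
  Lodi→Y: 15 MWh
Optimal cost = €160.
Saving = 235 − 160 = €75.

75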